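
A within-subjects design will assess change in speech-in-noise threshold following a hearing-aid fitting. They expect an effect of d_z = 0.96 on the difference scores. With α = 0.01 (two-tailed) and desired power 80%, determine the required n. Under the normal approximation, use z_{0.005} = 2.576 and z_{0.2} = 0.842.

n = 13 pairs

For a paired (one-sample on differences) test: n = ((z_{α/2} + z_β) / d)².
z_{α/2} + z_β = 2.576 + 0.842 = 3.418.
n = (3.418 / 0.96)² = 3.560² = 12.68.
Round up.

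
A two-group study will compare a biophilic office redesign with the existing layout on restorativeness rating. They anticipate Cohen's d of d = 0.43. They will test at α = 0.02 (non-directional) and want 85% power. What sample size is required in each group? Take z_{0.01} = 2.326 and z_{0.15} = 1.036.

n = 123 per group

For two independent groups with equal n: n = 2·((z_{α/2} + z_β) / d)².
z_{α/2} + z_β = 2.326 + 1.036 = 3.362.
n = 2 × (3.362 / 0.43)² = 2 × 7.819² = 2 × 61.13 = 122.3.
Round up to the next whole participant.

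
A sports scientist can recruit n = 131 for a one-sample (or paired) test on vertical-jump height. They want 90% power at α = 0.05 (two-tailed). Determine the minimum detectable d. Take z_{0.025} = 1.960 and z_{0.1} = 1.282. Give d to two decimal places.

For a single sample (or paired design) of n = 131: d_min = (z_{α/2} + z_β)/√n.
z-sum = 1.960 + 1.282 = 3.242.
d_min = 3.242 / √131 = 3.242 / 11.446 = 0.283.

d_min ≈ 0.28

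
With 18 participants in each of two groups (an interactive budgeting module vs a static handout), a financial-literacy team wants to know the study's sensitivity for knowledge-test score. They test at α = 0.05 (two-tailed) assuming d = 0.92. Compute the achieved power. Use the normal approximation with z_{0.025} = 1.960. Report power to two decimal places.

power ≈ 0.79

For two equal groups, power = Φ(d·√(n/2) − z_{α/2}).
d·√(n/2) = 0.92 × √(18/2) = 0.92 × 3.000 = 2.760.
z_β = 2.760 − 1.960 = 0.800.
Power = Φ(0.800) = 0.788.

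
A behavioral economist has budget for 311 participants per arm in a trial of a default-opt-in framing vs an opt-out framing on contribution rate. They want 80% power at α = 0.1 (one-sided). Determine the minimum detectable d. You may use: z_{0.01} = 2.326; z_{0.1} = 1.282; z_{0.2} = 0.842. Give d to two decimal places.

d_min ≈ 0.17

For two independent groups of n = 311 each: d_min = (z_{α} + z_β)·√(2/n).
z-sum = 1.282 + 0.842 = 2.124.
d_min = 2.124 × √(2/311) = 2.124 × 0.0802 = 0.170.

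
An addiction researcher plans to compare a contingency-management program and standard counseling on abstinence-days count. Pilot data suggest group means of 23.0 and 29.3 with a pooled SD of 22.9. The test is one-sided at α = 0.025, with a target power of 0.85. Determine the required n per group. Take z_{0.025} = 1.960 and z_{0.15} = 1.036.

Cohen's d = |M₁ − M₂| / SD_pooled = |23.0 − 29.3| / 22.9 = 6.3 / 22.9 = 0.275.
For two independent groups with equal n: n = 2·((z_{α} + z_β) / d)².
z_{α} + z_β = 1.960 + 1.036 = 2.996.
n = 2 × (2.996 / 0.275)² = 2 × 10.895² = 2 × 118.69 = 237.4.
Round up to the next whole participant.

n = 238 per group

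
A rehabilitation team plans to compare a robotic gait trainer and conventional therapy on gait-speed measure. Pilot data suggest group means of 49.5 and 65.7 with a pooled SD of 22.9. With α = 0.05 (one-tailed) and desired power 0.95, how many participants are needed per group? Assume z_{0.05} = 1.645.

Cohen's d = |M₁ − M₂| / SD_pooled = |49.5 − 65.7| / 22.9 = 16.2 / 22.9 = 0.707.
For two independent groups with equal n: n = 2·((z_{α} + z_β) / d)².
z_{α} + z_β = 1.645 + 1.645 = 3.290.
n = 2 × (3.290 / 0.707)² = 2 × 4.653² = 2 × 21.65 = 43.3.
Round up to the next whole participant.

n = 44 per group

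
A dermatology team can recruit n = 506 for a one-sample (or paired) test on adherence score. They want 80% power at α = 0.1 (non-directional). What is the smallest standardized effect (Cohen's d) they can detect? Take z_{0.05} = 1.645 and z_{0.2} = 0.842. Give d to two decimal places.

d_min ≈ 0.11

For a single sample (or paired design) of n = 506: d_min = (z_{α/2} + z_β)/√n.
z-sum = 1.645 + 0.842 = 2.487.
d_min = 2.487 / √506 = 2.487 / 22.494 = 0.111.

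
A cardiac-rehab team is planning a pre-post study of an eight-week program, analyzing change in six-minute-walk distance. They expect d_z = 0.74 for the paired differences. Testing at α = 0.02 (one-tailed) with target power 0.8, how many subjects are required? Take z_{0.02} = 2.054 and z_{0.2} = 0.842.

For a paired (one-sample on differences) test: n = ((z_{α} + z_β) / d)².
z_{α} + z_β = 2.054 + 0.842 = 2.896.
n = (2.896 / 0.74)² = 3.914² = 15.32.
Round up.

n = 16 pairs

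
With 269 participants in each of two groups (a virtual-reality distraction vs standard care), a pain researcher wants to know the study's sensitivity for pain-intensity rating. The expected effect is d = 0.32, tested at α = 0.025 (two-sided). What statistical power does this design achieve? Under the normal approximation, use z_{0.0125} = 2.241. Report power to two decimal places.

power ≈ 0.93

For two equal groups, power = Φ(d·√(n/2) − z_{α/2}).
d·√(n/2) = 0.32 × √(269/2) = 0.32 × 11.597 = 3.711.
z_β = 3.711 − 2.241 = 1.470.
Power = Φ(1.470) = 0.929.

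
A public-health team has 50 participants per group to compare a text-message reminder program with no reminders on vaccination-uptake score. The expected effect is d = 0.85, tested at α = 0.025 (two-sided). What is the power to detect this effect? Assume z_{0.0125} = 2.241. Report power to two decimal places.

power ≈ 0.98

For two equal groups, power = Φ(d·√(n/2) − z_{α/2}).
d·√(n/2) = 0.85 × √(50/2) = 0.85 × 5.000 = 4.250.
z_β = 4.250 − 2.241 = 2.009.
Power = Φ(2.009) = 0.978.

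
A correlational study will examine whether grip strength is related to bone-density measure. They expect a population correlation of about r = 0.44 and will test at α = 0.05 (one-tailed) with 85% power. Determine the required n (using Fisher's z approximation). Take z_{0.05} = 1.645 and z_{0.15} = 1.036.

Fisher's z: C = ½·ln((1+r)/(1−r)) = ½·ln(2.5714) = 0.4722.
n = ((z_{α} + z_β)/C)² + 3.
(1.645 + 1.036) / 0.4722 = 2.681 / 0.4722 = 5.678.
n = 5.678² + 3 = 32.24 + 3 = 35.2.
Round up.

n = 36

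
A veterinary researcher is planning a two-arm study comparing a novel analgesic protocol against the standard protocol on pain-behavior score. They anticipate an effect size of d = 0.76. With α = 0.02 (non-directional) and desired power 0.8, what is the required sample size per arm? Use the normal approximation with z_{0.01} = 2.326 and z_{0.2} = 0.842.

For two independent groups with equal n: n = 2·((z_{α/2} + z_β) / d)².
z_{α/2} + z_β = 2.326 + 0.842 = 3.168.
n = 2 × (3.168 / 0.76)² = 2 × 4.168² = 2 × 17.38 = 34.8.
Round up to the next whole participant.

n = 35 per group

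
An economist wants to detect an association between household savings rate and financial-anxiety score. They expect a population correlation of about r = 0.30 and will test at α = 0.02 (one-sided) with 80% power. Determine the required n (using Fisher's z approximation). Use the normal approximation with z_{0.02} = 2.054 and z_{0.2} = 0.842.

Fisher's z: C = ½·ln((1+r)/(1−r)) = ½·ln(1.8571) = 0.3095.
n = ((z_{α} + z_β)/C)² + 3.
(2.054 + 0.842) / 0.3095 = 2.896 / 0.3095 = 9.357.
n = 9.357² + 3 = 87.55 + 3 = 90.6.
Round up.

n = 91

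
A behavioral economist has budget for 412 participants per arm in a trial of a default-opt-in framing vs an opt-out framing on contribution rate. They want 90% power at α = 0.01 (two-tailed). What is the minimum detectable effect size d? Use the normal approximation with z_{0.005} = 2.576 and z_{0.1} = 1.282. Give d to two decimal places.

d_min ≈ 0.27

For two independent groups of n = 412 each: d_min = (z_{α/2} + z_β)·√(2/n).
z-sum = 2.576 + 1.282 = 3.858.
d_min = 3.858 × √(2/412) = 3.858 × 0.0697 = 0.269.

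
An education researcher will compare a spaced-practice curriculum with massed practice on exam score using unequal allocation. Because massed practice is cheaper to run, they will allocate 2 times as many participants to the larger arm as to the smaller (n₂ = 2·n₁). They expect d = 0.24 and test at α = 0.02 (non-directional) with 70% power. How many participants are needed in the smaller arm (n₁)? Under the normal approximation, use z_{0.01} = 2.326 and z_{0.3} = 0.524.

With allocation ratio k = n₂/n₁ = 2, Var(x̄₁−x̄₂) = σ²(1/n₁ + 1/(k·n₁)) = σ²·(k+1)/(k·n₁).
So n₁ = (1 + 1/k)·((z_{α/2} + z_β)/d)² = 1.500 × (2.850/0.24)².
n₁ = 1.500 × 141.02 = 211.5.
Round up: n₁ = 212, giving n₂ = 2 × 212 = 424.

n₁ = 212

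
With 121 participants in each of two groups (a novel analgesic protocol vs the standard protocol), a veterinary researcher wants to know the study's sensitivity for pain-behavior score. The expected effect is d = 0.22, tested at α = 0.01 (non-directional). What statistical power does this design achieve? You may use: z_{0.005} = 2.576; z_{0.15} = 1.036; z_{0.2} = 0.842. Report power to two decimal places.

power ≈ 0.19

For two equal groups, power = Φ(d·√(n/2) − z_{α/2}).
d·√(n/2) = 0.22 × √(121/2) = 0.22 × 7.778 = 1.711.
z_β = 1.711 − 2.576 = -0.865.
Power = Φ(-0.865) = 0.194.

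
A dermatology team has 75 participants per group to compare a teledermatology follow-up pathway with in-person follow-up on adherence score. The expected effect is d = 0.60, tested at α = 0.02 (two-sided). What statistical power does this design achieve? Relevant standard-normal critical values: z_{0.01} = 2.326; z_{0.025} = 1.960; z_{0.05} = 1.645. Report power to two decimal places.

power ≈ 0.91

For two equal groups, power = Φ(d·√(n/2) − z_{α/2}).
d·√(n/2) = 0.60 × √(75/2) = 0.60 × 6.124 = 3.674.
z_β = 3.674 − 2.326 = 1.348.
Power = Φ(1.348) = 0.911.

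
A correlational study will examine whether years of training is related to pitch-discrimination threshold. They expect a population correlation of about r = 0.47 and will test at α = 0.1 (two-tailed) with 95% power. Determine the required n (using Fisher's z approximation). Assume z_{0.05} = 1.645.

Fisher's z: C = ½·ln((1+r)/(1−r)) = ½·ln(2.7736) = 0.5101.
n = ((z_{α/2} + z_β)/C)² + 3.
(1.645 + 1.645) / 0.5101 = 3.290 / 0.5101 = 6.450.
n = 6.450² + 3 = 41.60 + 3 = 44.6.
Round up.

n = 45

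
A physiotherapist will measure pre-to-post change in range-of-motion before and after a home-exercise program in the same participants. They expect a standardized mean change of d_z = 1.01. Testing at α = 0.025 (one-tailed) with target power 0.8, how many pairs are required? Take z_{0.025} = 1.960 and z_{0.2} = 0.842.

For a paired (one-sample on differences) test: n = ((z_{α} + z_β) / d)².
z_{α} + z_β = 1.960 + 0.842 = 2.802.
n = (2.802 / 1.01)² = 2.774² = 7.70.
Round up.

n = 8 pairs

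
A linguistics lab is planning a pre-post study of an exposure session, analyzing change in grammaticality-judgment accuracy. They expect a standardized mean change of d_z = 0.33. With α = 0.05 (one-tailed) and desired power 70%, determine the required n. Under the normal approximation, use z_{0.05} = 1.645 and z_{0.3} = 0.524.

n = 44 pairs

For a paired (one-sample on differences) test: n = ((z_{α} + z_β) / d)².
z_{α} + z_β = 1.645 + 0.524 = 2.169.
n = (2.169 / 0.33)² = 6.573² = 43.20.
Round up.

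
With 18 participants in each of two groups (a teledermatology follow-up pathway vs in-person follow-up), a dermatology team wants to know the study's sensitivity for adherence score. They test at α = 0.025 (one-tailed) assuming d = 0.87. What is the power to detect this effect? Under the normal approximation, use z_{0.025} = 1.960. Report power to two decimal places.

For two equal groups, power = Φ(d·√(n/2) − z_{α}).
d·√(n/2) = 0.87 × √(18/2) = 0.87 × 3.000 = 2.610.
z_β = 2.610 − 1.960 = 0.650.
Power = Φ(0.650) = 0.742.

power ≈ 0.74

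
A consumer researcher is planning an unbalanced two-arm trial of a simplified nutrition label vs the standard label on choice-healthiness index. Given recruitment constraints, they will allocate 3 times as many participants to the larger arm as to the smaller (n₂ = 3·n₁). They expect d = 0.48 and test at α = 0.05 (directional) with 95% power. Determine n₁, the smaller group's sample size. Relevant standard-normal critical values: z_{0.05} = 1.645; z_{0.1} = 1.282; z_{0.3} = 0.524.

n₁ = 63

With allocation ratio k = n₂/n₁ = 3, Var(x̄₁−x̄₂) = σ²(1/n₁ + 1/(k·n₁)) = σ²·(k+1)/(k·n₁).
So n₁ = (1 + 1/k)·((z_{α} + z_β)/d)² = 1.333 × (3.290/0.48)².
n₁ = 1.333 × 46.98 = 62.6.
Round up: n₁ = 63, giving n₂ = 3 × 63 = 189.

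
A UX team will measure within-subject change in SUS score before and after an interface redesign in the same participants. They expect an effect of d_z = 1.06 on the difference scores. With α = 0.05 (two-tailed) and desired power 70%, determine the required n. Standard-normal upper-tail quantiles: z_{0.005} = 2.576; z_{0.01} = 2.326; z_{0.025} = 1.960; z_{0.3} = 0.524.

n = 6 pairs

For a paired (one-sample on differences) test: n = ((z_{α/2} + z_β) / d)².
z_{α/2} + z_β = 1.960 + 0.524 = 2.484.
n = (2.484 / 1.06)² = 2.343² = 5.49.
Round up.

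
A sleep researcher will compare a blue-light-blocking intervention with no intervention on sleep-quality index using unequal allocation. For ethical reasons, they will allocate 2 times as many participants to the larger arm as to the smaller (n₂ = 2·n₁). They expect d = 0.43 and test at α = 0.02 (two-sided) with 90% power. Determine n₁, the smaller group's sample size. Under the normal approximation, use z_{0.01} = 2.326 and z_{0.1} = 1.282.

With allocation ratio k = n₂/n₁ = 2, Var(x̄₁−x̄₂) = σ²(1/n₁ + 1/(k·n₁)) = σ²·(k+1)/(k·n₁).
So n₁ = (1 + 1/k)·((z_{α/2} + z_β)/d)² = 1.500 × (3.608/0.43)².
n₁ = 1.500 × 70.40 = 105.6.
Round up: n₁ = 106, giving n₂ = 2 × 106 = 212.

n₁ = 106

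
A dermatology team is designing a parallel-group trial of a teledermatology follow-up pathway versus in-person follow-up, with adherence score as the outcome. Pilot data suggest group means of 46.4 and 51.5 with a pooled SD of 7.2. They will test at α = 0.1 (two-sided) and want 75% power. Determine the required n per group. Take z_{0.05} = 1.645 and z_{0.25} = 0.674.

Cohen's d = |M₁ − M₂| / SD_pooled = |46.4 − 51.5| / 7.2 = 5.1 / 7.2 = 0.708.
For two independent groups with equal n: n = 2·((z_{α/2} + z_β) / d)².
z_{α/2} + z_β = 1.645 + 0.674 = 2.319.
n = 2 × (2.319 / 0.708)² = 2 × 3.275² = 2 × 10.73 = 21.5.
Round up to the next whole participant.

n = 22 per group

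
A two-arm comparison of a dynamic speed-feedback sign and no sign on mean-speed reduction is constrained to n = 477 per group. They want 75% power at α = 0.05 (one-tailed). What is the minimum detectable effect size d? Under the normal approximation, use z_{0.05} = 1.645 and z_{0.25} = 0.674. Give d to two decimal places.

d_min ≈ 0.15

For two independent groups of n = 477 each: d_min = (z_{α} + z_β)·√(2/n).
z-sum = 1.645 + 0.674 = 2.319.
d_min = 2.319 × √(2/477) = 2.319 × 0.0648 = 0.150.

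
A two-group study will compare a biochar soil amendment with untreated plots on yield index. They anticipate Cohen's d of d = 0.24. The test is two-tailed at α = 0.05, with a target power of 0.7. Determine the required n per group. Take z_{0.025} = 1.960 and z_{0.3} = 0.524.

n = 215 per group

For two independent groups with equal n: n = 2·((z_{α/2} + z_β) / d)².
z_{α/2} + z_β = 1.960 + 0.524 = 2.484.
n = 2 × (2.484 / 0.24)² = 2 × 10.350² = 2 × 107.12 = 214.2.
Round up to the next whole participant.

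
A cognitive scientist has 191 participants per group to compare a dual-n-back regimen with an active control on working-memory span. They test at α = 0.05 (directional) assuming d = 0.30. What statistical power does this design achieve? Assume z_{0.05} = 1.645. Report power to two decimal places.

power ≈ 0.90

For two equal groups, power = Φ(d·√(n/2) − z_{α}).
d·√(n/2) = 0.30 × √(191/2) = 0.30 × 9.772 = 2.932.
z_β = 2.932 − 1.645 = 1.287.
Power = Φ(1.287) = 0.901.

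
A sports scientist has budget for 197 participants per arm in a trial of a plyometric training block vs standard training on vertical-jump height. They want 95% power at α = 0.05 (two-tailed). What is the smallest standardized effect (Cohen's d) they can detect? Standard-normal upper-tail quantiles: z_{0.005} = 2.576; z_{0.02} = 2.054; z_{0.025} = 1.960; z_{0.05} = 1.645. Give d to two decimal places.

d_min ≈ 0.36

For two independent groups of n = 197 each: d_min = (z_{α/2} + z_β)·√(2/n).
z-sum = 1.960 + 1.645 = 3.605.
d_min = 3.605 × √(2/197) = 3.605 × 0.1008 = 0.363.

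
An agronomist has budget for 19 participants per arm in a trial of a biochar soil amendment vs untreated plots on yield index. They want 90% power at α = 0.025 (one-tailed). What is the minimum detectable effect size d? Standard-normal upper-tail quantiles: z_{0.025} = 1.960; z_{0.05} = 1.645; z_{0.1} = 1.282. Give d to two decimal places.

d_min ≈ 1.05

For two independent groups of n = 19 each: d_min = (z_{α} + z_β)·√(2/n).
z-sum = 1.960 + 1.282 = 3.242.
d_min = 3.242 × √(2/19) = 3.242 × 0.3244 = 1.052.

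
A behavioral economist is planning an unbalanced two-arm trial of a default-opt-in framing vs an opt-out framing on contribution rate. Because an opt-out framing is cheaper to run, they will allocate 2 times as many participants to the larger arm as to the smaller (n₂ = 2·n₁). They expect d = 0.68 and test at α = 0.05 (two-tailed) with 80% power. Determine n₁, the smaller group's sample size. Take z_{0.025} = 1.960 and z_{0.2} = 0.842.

n₁ = 26

With allocation ratio k = n₂/n₁ = 2, Var(x̄₁−x̄₂) = σ²(1/n₁ + 1/(k·n₁)) = σ²·(k+1)/(k·n₁).
So n₁ = (1 + 1/k)·((z_{α/2} + z_β)/d)² = 1.500 × (2.802/0.68)².
n₁ = 1.500 × 16.98 = 25.5.
Round up: n₁ = 26, giving n₂ = 2 × 26 = 52.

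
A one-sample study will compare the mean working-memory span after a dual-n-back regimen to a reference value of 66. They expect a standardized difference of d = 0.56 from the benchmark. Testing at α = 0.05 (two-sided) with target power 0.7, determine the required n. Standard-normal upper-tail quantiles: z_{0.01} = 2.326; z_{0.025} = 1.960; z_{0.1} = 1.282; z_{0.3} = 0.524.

n = 20

For a one-sample test: n = ((z_{α/2} + z_β) / d)².
z_{α/2} + z_β = 1.960 + 0.524 = 2.484.
n = (2.484 / 0.56)² = 4.436² = 19.68.
Round up.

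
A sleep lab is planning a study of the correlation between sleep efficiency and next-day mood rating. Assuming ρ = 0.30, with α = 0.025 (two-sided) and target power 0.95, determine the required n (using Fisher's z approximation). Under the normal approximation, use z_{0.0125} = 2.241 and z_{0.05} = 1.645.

n = 161

Fisher's z: C = ½·ln((1+r)/(1−r)) = ½·ln(1.8571) = 0.3095.
n = ((z_{α/2} + z_β)/C)² + 3.
(2.241 + 1.645) / 0.3095 = 3.886 / 0.3095 = 12.556.
n = 12.556² + 3 = 157.65 + 3 = 160.6.
Round up.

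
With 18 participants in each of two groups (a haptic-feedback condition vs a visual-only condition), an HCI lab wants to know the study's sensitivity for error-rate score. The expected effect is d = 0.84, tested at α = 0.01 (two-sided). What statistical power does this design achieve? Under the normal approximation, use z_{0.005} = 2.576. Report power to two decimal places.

power ≈ 0.48

For two equal groups, power = Φ(d·√(n/2) − z_{α/2}).
d·√(n/2) = 0.84 × √(18/2) = 0.84 × 3.000 = 2.520.
z_β = 2.520 − 2.576 = -0.056.
Power = Φ(-0.056) = 0.478.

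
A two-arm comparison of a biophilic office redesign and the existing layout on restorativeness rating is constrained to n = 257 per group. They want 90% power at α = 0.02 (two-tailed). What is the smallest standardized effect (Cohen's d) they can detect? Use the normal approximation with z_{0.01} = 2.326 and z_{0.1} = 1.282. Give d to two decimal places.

d_min ≈ 0.32

For two independent groups of n = 257 each: d_min = (z_{α/2} + z_β)·√(2/n).
z-sum = 2.326 + 1.282 = 3.608.
d_min = 3.608 × √(2/257) = 3.608 × 0.0882 = 0.318.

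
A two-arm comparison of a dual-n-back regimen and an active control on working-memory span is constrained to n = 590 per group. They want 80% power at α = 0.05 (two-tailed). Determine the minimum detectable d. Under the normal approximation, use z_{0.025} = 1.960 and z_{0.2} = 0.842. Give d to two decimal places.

d_min ≈ 0.16

For two independent groups of n = 590 each: d_min = (z_{α/2} + z_β)·√(2/n).
z-sum = 1.960 + 0.842 = 2.802.
d_min = 2.802 × √(2/590) = 2.802 × 0.0582 = 0.163.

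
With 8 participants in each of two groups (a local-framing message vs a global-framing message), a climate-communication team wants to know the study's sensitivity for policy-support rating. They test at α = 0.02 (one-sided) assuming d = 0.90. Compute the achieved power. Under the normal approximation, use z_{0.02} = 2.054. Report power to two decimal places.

power ≈ 0.40

For two equal groups, power = Φ(d·√(n/2) − z_{α}).
d·√(n/2) = 0.90 × √(8/2) = 0.90 × 2.000 = 1.800.
z_β = 1.800 − 2.054 = -0.254.
Power = Φ(-0.254) = 0.400.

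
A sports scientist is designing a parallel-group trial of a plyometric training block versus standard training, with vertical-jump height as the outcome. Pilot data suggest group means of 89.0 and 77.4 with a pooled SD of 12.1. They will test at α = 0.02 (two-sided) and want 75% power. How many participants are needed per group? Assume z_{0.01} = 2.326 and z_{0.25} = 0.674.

n = 20 per group

Cohen's d = |M₁ − M₂| / SD_pooled = |89.0 − 77.4| / 12.1 = 11.6 / 12.1 = 0.959.
For two independent groups with equal n: n = 2·((z_{α/2} + z_β) / d)².
z_{α/2} + z_β = 2.326 + 0.674 = 3.000.
n = 2 × (3.000 / 0.959)² = 2 × 3.128² = 2 × 9.79 = 19.6.
Round up to the next whole participant.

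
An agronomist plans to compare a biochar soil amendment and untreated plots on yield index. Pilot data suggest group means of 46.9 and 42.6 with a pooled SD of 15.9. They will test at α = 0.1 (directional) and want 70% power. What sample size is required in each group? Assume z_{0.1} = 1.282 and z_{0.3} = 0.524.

n = 90 per group

Cohen's d = |M₁ − M₂| / SD_pooled = |46.9 − 42.6| / 15.9 = 4.3 / 15.9 = 0.270.
For two independent groups with equal n: n = 2·((z_{α} + z_β) / d)².
z_{α} + z_β = 1.282 + 0.524 = 1.806.
n = 2 × (1.806 / 0.270)² = 2 × 6.689² = 2 × 44.74 = 89.5.
Round up to the next whole participant.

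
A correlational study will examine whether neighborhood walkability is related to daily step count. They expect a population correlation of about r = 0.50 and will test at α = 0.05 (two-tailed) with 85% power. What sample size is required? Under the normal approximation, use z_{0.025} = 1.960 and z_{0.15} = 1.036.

Fisher's z: C = ½·ln((1+r)/(1−r)) = ½·ln(3.0000) = 0.5493.
n = ((z_{α/2} + z_β)/C)² + 3.
(1.960 + 1.036) / 0.5493 = 2.996 / 0.5493 = 5.454.
n = 5.454² + 3 = 29.75 + 3 = 32.7.
Round up.

n = 33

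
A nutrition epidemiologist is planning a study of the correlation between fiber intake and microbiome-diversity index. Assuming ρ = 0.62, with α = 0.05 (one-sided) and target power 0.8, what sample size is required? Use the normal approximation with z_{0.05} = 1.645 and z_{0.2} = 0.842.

n = 15

Fisher's z: C = ½·ln((1+r)/(1−r)) = ½·ln(4.2632) = 0.7250.
n = ((z_{α} + z_β)/C)² + 3.
(1.645 + 0.842) / 0.7250 = 2.487 / 0.7250 = 3.430.
n = 3.430² + 3 = 11.77 + 3 = 14.8.
Round up.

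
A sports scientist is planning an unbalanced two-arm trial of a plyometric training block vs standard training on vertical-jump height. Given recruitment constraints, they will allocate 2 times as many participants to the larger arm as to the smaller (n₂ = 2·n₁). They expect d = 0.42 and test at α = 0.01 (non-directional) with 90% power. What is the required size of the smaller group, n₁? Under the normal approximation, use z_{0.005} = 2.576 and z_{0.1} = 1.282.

With allocation ratio k = n₂/n₁ = 2, Var(x̄₁−x̄₂) = σ²(1/n₁ + 1/(k·n₁)) = σ²·(k+1)/(k·n₁).
So n₁ = (1 + 1/k)·((z_{α/2} + z_β)/d)² = 1.500 × (3.858/0.42)².
n₁ = 1.500 × 84.38 = 126.6.
Round up: n₁ = 127, giving n₂ = 2 × 127 = 254.

n₁ = 127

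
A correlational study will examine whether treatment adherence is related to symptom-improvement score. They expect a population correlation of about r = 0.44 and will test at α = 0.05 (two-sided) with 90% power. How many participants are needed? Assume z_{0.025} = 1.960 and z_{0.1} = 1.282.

Fisher's z: C = ½·ln((1+r)/(1−r)) = ½·ln(2.5714) = 0.4722.
n = ((z_{α/2} + z_β)/C)² + 3.
(1.960 + 1.282) / 0.4722 = 3.242 / 0.4722 = 6.866.
n = 6.866² + 3 = 47.14 + 3 = 50.1.
Round up.

n = 51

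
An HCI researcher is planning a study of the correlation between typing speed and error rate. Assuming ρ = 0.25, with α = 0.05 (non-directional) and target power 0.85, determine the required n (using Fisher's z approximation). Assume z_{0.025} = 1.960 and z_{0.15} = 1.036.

Fisher's z: C = ½·ln((1+r)/(1−r)) = ½·ln(1.6667) = 0.2554.
n = ((z_{α/2} + z_β)/C)² + 3.
(1.960 + 1.036) / 0.2554 = 2.996 / 0.2554 = 11.731.
n = 11.731² + 3 = 137.61 + 3 = 140.6.
Round up.

n = 141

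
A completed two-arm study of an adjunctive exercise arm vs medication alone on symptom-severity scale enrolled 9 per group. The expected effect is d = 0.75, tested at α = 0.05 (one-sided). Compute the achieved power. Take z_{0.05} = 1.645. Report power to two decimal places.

power ≈ 0.48

For two equal groups, power = Φ(d·√(n/2) − z_{α}).
d·√(n/2) = 0.75 × √(9/2) = 0.75 × 2.121 = 1.591.
z_β = 1.591 − 1.645 = -0.054.
Power = Φ(-0.054) = 0.478.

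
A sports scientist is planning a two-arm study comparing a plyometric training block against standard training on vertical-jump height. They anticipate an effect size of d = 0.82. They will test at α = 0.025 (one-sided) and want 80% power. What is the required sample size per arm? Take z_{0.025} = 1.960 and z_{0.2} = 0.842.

n = 24 per group

For two independent groups with equal n: n = 2·((z_{α} + z_β) / d)².
z_{α} + z_β = 1.960 + 0.842 = 2.802.
n = 2 × (2.802 / 0.82)² = 2 × 3.417² = 2 × 11.68 = 23.4.
Round up to the next whole participant.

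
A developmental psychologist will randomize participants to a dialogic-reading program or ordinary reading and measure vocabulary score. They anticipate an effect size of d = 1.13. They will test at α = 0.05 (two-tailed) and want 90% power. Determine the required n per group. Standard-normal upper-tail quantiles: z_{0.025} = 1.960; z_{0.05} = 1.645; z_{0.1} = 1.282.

For two independent groups with equal n: n = 2·((z_{α/2} + z_β) / d)².
z_{α/2} + z_β = 1.960 + 1.282 = 3.242.
n = 2 × (3.242 / 1.13)² = 2 × 2.869² = 2 × 8.23 = 16.5.
Round up to the next whole participant.

n = 17 per group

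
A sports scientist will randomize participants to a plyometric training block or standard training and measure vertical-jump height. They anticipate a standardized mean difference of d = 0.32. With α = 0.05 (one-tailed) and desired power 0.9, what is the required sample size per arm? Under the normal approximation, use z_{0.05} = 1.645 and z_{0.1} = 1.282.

n = 168 per group

For two independent groups with equal n: n = 2·((z_{α} + z_β) / d)².
z_{α} + z_β = 1.645 + 1.282 = 2.927.
n = 2 × (2.927 / 0.32)² = 2 × 9.147² = 2 × 83.67 = 167.3.
Round up to the next whole participant.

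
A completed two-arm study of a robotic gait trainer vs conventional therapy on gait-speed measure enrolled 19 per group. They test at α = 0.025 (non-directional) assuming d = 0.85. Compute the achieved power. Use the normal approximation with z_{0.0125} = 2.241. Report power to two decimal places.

power ≈ 0.65

For two equal groups, power = Φ(d·√(n/2) − z_{α/2}).
d·√(n/2) = 0.85 × √(19/2) = 0.85 × 3.082 = 2.620.
z_β = 2.620 − 2.241 = 0.379.
Power = Φ(0.379) = 0.648.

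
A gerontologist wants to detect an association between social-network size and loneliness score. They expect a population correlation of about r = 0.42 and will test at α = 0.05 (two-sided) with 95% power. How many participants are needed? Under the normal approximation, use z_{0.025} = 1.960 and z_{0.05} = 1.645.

Fisher's z: C = ½·ln((1+r)/(1−r)) = ½·ln(2.4483) = 0.4477.
n = ((z_{α/2} + z_β)/C)² + 3.
(1.960 + 1.645) / 0.4477 = 3.605 / 0.4477 = 8.052.
n = 8.052² + 3 = 64.84 + 3 = 67.8.
Round up.

n = 68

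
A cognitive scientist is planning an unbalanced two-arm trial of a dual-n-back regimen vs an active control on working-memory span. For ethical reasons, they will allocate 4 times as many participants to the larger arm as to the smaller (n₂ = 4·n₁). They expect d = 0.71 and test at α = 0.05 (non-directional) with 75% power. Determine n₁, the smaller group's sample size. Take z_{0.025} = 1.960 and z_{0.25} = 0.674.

With allocation ratio k = n₂/n₁ = 4, Var(x̄₁−x̄₂) = σ²(1/n₁ + 1/(k·n₁)) = σ²·(k+1)/(k·n₁).
So n₁ = (1 + 1/k)·((z_{α/2} + z_β)/d)² = 1.250 × (2.634/0.71)².
n₁ = 1.250 × 13.76 = 17.2.
Round up: n₁ = 18, giving n₂ = 4 × 18 = 72.

n₁ = 18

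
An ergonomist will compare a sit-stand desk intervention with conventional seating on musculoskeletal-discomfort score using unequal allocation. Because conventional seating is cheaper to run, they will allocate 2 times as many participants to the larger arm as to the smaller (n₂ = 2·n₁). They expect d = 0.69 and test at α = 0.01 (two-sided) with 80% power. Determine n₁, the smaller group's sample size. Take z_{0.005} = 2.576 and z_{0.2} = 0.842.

With allocation ratio k = n₂/n₁ = 2, Var(x̄₁−x̄₂) = σ²(1/n₁ + 1/(k·n₁)) = σ²·(k+1)/(k·n₁).
So n₁ = (1 + 1/k)·((z_{α/2} + z_β)/d)² = 1.500 × (3.418/0.69)².
n₁ = 1.500 × 24.54 = 36.8.
Round up: n₁ = 37, giving n₂ = 2 × 37 = 74.

n₁ = 37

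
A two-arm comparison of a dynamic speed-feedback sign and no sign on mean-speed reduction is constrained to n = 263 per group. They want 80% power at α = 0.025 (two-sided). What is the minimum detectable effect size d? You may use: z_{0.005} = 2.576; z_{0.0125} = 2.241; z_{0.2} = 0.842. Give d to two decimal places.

For two independent groups of n = 263 each: d_min = (z_{α/2} + z_β)·√(2/n).
z-sum = 2.241 + 0.842 = 3.083.
d_min = 3.083 × √(2/263) = 3.083 × 0.0872 = 0.269.

d_min ≈ 0.27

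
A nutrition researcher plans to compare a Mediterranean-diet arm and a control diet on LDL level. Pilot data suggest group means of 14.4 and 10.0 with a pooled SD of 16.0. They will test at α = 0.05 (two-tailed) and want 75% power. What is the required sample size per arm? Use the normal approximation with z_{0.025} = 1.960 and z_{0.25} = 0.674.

n = 184 per group

Cohen's d = |M₁ − M₂| / SD_pooled = |14.4 − 10.0| / 16.0 = 4.4 / 16.0 = 0.275.
For two independent groups with equal n: n = 2·((z_{α/2} + z_β) / d)².
z_{α/2} + z_β = 1.960 + 0.674 = 2.634.
n = 2 × (2.634 / 0.275)² = 2 × 9.578² = 2 × 91.74 = 183.5.
Round up to the next whole participant.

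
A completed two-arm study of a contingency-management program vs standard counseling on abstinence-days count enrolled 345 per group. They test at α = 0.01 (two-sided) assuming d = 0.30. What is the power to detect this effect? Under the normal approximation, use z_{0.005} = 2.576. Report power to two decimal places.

For two equal groups, power = Φ(d·√(n/2) − z_{α/2}).
d·√(n/2) = 0.30 × √(345/2) = 0.30 × 13.134 = 3.940.
z_β = 3.940 − 2.576 = 1.364.
Power = Φ(1.364) = 0.914.

power ≈ 0.91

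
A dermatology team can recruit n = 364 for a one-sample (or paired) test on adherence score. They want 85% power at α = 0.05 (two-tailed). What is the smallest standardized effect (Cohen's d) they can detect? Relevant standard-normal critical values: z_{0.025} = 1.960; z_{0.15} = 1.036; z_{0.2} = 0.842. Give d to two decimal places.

For a single sample (or paired design) of n = 364: d_min = (z_{α/2} + z_β)/√n.
z-sum = 1.960 + 1.036 = 2.996.
d_min = 2.996 / √364 = 2.996 / 19.079 = 0.157.

d_min ≈ 0.16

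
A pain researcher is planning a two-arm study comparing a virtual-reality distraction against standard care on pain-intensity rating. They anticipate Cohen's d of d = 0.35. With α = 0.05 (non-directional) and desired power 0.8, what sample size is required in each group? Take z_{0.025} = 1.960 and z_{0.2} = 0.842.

n = 129 per group

For two independent groups with equal n: n = 2·((z_{α/2} + z_β) / d)².
z_{α/2} + z_β = 1.960 + 0.842 = 2.802.
n = 2 × (2.802 / 0.35)² = 2 × 8.006² = 2 × 64.09 = 128.2.
Round up to the next whole participant.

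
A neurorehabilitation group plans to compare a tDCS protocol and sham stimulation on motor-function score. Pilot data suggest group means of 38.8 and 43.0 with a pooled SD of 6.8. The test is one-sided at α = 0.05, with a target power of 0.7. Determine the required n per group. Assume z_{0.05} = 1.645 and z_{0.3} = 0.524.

n = 25 per group

Cohen's d = |M₁ − M₂| / SD_pooled = |38.8 − 43.0| / 6.8 = 4.2 / 6.8 = 0.618.
For two independent groups with equal n: n = 2·((z_{α} + z_β) / d)².
z_{α} + z_β = 1.645 + 0.524 = 2.169.
n = 2 × (2.169 / 0.618)² = 2 × 3.510² = 2 × 12.32 = 24.6.
Round up to the next whole participant.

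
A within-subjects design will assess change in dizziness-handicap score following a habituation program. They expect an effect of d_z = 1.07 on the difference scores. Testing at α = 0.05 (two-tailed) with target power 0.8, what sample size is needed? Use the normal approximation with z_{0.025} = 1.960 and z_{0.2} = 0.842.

n = 7 pairs

For a paired (one-sample on differences) test: n = ((z_{α/2} + z_β) / d)².
z_{α/2} + z_β = 1.960 + 0.842 = 2.802.
n = (2.802 / 1.07)² = 2.619² = 6.86.
Round up.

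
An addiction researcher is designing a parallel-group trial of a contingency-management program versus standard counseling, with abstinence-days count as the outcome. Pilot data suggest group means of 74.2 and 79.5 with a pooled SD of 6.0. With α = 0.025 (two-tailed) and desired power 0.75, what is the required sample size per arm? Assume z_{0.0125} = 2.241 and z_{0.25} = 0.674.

Cohen's d = |M₁ − M₂| / SD_pooled = |74.2 − 79.5| / 6.0 = 5.3 / 6.0 = 0.883.
For two independent groups with equal n: n = 2·((z_{α/2} + z_β) / d)².
z_{α/2} + z_β = 2.241 + 0.674 = 2.915.
n = 2 × (2.915 / 0.883)² = 2 × 3.301² = 2 × 10.90 = 21.8.
Round up to the next whole participant.

n = 22 per group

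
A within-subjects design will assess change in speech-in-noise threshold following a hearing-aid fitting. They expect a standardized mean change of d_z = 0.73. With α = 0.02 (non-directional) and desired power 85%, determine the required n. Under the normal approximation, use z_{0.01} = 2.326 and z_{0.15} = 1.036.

n = 22 pairs

For a paired (one-sample on differences) test: n = ((z_{α/2} + z_β) / d)².
z_{α/2} + z_β = 2.326 + 1.036 = 3.362.
n = (3.362 / 0.73)² = 4.605² = 21.21.
Round up.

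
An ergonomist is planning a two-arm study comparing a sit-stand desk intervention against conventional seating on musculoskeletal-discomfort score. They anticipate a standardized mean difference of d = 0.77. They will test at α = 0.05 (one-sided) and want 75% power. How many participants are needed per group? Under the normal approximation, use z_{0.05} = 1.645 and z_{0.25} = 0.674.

For two independent groups with equal n: n = 2·((z_{α} + z_β) / d)².
z_{α} + z_β = 1.645 + 0.674 = 2.319.
n = 2 × (2.319 / 0.77)² = 2 × 3.012² = 2 × 9.07 = 18.1.
Round up to the next whole participant.

n = 19 per group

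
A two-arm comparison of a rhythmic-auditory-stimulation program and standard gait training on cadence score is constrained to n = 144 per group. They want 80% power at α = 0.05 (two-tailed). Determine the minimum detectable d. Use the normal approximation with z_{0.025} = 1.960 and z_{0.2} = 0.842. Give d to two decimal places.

For two independent groups of n = 144 each: d_min = (z_{α/2} + z_β)·√(2/n).
z-sum = 1.960 + 0.842 = 2.802.
d_min = 2.802 × √(2/144) = 2.802 × 0.1179 = 0.330.

d_min ≈ 0.33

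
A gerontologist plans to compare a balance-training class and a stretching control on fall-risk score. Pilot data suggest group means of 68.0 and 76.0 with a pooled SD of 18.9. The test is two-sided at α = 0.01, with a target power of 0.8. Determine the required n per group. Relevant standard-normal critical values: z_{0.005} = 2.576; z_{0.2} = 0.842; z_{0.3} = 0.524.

n = 131 per group

Cohen's d = |M₁ − M₂| / SD_pooled = |68.0 − 76.0| / 18.9 = 8.0 / 18.9 = 0.423.
For two independent groups with equal n: n = 2·((z_{α/2} + z_β) / d)².
z_{α/2} + z_β = 2.576 + 0.842 = 3.418.
n = 2 × (3.418 / 0.423)² = 2 × 8.080² = 2 × 65.29 = 130.6.
Round up to the next whole participant.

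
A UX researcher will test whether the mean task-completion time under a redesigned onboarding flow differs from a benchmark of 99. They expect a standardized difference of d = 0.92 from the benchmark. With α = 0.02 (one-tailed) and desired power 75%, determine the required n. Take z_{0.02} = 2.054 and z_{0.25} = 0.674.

n = 9

For a one-sample test: n = ((z_{α} + z_β) / d)².
z_{α} + z_β = 2.054 + 0.674 = 2.728.
n = (2.728 / 0.92)² = 2.965² = 8.79.
Round up.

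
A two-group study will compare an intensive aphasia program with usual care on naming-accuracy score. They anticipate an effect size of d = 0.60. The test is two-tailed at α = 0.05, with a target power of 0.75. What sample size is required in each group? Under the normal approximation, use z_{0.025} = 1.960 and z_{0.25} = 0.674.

For two independent groups with equal n: n = 2·((z_{α/2} + z_β) / d)².
z_{α/2} + z_β = 1.960 + 0.674 = 2.634.
n = 2 × (2.634 / 0.60)² = 2 × 4.390² = 2 × 19.27 = 38.5.
Round up to the next whole participant.

n = 39 per group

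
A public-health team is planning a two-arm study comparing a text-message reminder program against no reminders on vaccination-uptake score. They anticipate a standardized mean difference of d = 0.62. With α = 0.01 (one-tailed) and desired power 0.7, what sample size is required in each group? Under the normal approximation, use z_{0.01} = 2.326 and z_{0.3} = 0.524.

n = 43 per group

For two independent groups with equal n: n = 2·((z_{α} + z_β) / d)².
z_{α} + z_β = 2.326 + 0.524 = 2.850.
n = 2 × (2.850 / 0.62)² = 2 × 4.597² = 2 × 21.13 = 42.3.
Round up to the next whole participant.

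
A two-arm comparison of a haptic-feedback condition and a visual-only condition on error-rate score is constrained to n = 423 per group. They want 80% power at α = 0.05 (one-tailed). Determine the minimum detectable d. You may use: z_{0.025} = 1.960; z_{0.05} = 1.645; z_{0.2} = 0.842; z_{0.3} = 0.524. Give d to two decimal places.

For two independent groups of n = 423 each: d_min = (z_{α} + z_β)·√(2/n).
z-sum = 1.645 + 0.842 = 2.487.
d_min = 2.487 × √(2/423) = 2.487 × 0.0688 = 0.171.

d_min ≈ 0.17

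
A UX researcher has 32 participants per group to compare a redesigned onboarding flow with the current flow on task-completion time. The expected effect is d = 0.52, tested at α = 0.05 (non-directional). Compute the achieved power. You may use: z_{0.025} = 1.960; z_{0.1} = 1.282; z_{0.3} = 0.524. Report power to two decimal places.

power ≈ 0.55

For two equal groups, power = Φ(d·√(n/2) − z_{α/2}).
d·√(n/2) = 0.52 × √(32/2) = 0.52 × 4.000 = 2.080.
z_β = 2.080 − 1.960 = 0.120.
Power = Φ(0.120) = 0.548.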